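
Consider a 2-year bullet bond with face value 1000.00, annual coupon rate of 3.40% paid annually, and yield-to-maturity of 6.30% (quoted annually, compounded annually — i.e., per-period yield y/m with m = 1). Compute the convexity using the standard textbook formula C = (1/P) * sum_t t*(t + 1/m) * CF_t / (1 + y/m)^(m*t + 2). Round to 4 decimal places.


Answer: Convexity = 5.1903

Derivation:
Coupon per period c = face * coupon_rate / m = 34.000000
Periods per year m = 1; per-period yield y/m = 0.063000
Number of cashflows N = 2
Cashflows (t years, CF_t, discount factor 1/(1+y/m)^(m*t), PV):
  t = 1.0000: CF_t = 34.000000, DF = 0.940734, PV = 31.984948
  t = 2.0000: CF_t = 1034.000000, DF = 0.884980, PV = 915.069351
Price P = sum_t PV_t = 947.054300
Convexity numerator sum_t t*(t + 1/m) * CF_t / (1+y/m)^(m*t + 2):
  t = 1.0000: term = 56.612081
  t = 2.0000: term = 4858.908615
Convexity = (1/P) * sum = 4915.520696 / 947.054300 = 5.190326


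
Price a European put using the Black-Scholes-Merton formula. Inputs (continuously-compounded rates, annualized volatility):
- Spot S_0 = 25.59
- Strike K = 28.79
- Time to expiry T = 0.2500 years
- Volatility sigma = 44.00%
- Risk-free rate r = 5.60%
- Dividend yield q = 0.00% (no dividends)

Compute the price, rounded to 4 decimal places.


Answer: Price = 4.0211

Derivation:
d1 = (ln(S/K) + (r - q + 0.5*sigma^2) * T) / (sigma * sqrt(T)) = -0.36193843
d2 = d1 - sigma * sqrt(T) = -0.58193843
exp(-rT) = 0.98609754; exp(-qT) = 1.00000000
P = K * exp(-rT) * N(-d2) - S_0 * exp(-qT) * N(-d1)
N(-d1) = 0.64130098; N(-d2) = 0.71969592
P = 28.7900 * 0.98609754 * 0.71969592 - 25.5900 * 1.00000000 * 0.64130098 = 4.0211


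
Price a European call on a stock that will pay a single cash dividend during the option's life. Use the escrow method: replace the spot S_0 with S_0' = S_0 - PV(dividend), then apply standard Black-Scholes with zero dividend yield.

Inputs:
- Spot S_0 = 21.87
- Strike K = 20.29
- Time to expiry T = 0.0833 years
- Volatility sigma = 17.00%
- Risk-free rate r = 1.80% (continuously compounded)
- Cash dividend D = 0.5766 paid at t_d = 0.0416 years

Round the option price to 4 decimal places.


Answer: Price = 1.1168

Derivation:
PV(D) = D * exp(-r * t_d) = 0.5766 * 0.99925148 = 0.57616840
S_0' = S_0 - PV(D) = 21.8700 - 0.57616840 = 21.29383160
d1 = (ln(S_0'/K) + (r + sigma^2/2)*T) / (sigma*sqrt(T)) = 1.03928279
d2 = d1 - sigma*sqrt(T) = 0.99021784
exp(-rT) = 0.99850172
N(d1) = 0.85066338; N(d2) = 0.83896617
C = S_0' * N(d1) - K * exp(-rT) * N(d2) = 21.29383160 * 0.85066338 - 20.2900 * 0.99850172 * 0.83896617 = 1.1168


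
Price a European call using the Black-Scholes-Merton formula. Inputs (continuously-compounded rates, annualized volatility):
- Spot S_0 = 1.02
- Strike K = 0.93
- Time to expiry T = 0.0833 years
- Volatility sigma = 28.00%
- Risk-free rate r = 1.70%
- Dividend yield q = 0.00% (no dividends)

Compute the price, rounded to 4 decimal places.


d1 = (ln(S/K) + (r - q + 0.5*sigma^2) * T) / (sigma * sqrt(T)) = 1.20098172
d2 = d1 - sigma * sqrt(T) = 1.12016885
exp(-rT) = 0.99858490; exp(-qT) = 1.00000000
C = S_0 * exp(-qT) * N(d1) - K * exp(-rT) * N(d2)
N(d1) = 0.88512085; N(d2) = 0.86867909
C = 1.0200 * 1.00000000 * 0.88512085 - 0.9300 * 0.99858490 * 0.86867909 = 0.0961

Answer: Price = 0.0961


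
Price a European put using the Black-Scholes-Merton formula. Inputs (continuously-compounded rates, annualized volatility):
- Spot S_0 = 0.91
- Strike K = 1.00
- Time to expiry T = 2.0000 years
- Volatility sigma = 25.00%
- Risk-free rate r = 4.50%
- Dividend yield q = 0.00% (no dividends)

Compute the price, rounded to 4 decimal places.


Answer: Price = 0.1299

Derivation:
d1 = (ln(S/K) + (r - q + 0.5*sigma^2) * T) / (sigma * sqrt(T)) = 0.16458425
d2 = d1 - sigma * sqrt(T) = -0.18896914
exp(-rT) = 0.91393119; exp(-qT) = 1.00000000
P = K * exp(-rT) * N(-d2) - S_0 * exp(-qT) * N(-d1)
N(-d1) = 0.43463561; N(-d2) = 0.57494150
P = 1.0000 * 0.91393119 * 0.57494150 - 0.9100 * 1.00000000 * 0.43463561 = 0.1299


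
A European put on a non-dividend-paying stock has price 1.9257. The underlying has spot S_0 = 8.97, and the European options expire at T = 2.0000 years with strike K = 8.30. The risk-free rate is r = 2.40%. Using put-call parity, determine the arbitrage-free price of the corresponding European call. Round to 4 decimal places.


Put-call parity: C - P = S_0 * exp(-qT) - K * exp(-rT).
S_0 * exp(-qT) = 8.9700 * 1.00000000 = 8.97000000
K * exp(-rT) = 8.3000 * 0.95313379 = 7.91101043
C = P + S*exp(-qT) - K*exp(-rT)
C = 1.9257 + 8.97000000 - 7.91101043 = 2.9847

Answer: Call price = 2.9847


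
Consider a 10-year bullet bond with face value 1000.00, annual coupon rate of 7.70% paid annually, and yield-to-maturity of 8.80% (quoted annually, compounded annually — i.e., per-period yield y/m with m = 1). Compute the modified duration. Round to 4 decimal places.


Answer: Modified duration = 6.6318

Derivation:
Coupon per period c = face * coupon_rate / m = 77.000000
Periods per year m = 1; per-period yield y/m = 0.088000
Number of cashflows N = 10
Cashflows (t years, CF_t, discount factor 1/(1+y/m)^(m*t), PV):
  t = 1.0000: CF_t = 77.000000, DF = 0.919118, PV = 70.772059
  t = 2.0000: CF_t = 77.000000, DF = 0.844777, PV = 65.047848
  t = 3.0000: CF_t = 77.000000, DF = 0.776450, PV = 59.786625
  t = 4.0000: CF_t = 77.000000, DF = 0.713649, PV = 54.950942
  t = 5.0000: CF_t = 77.000000, DF = 0.655927, PV = 50.506381
  t = 6.0000: CF_t = 77.000000, DF = 0.602874, PV = 46.421306
  t = 7.0000: CF_t = 77.000000, DF = 0.554112, PV = 42.666641
  t = 8.0000: CF_t = 77.000000, DF = 0.509294, PV = 39.215663
  t = 9.0000: CF_t = 77.000000, DF = 0.468101, PV = 36.043808
  t = 10.0000: CF_t = 1077.000000, DF = 0.430240, PV = 463.368759
Price P = sum_t PV_t = 928.780032
First compute Macaulay numerator sum_t t * PV_t:
  t * PV_t at t = 1.0000: 70.772059
  t * PV_t at t = 2.0000: 130.095696
  t * PV_t at t = 3.0000: 179.359876
  t * PV_t at t = 4.0000: 219.803769
  t * PV_t at t = 5.0000: 252.531904
  t * PV_t at t = 6.0000: 278.527835
  t * PV_t at t = 7.0000: 298.666490
  t * PV_t at t = 8.0000: 313.725304
  t * PV_t at t = 9.0000: 324.394271
  t * PV_t at t = 10.0000: 4633.687590
Macaulay duration D = 6701.564794 / 928.780032 = 7.215449
Modified duration = D / (1 + y/m) = 7.215449 / (1 + 0.088000) = 6.631846


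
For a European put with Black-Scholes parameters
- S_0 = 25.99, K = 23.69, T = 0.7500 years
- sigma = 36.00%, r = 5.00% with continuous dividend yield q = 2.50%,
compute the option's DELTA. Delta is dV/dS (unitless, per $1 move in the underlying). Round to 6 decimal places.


d1 = 0.5132285631; d2 = 0.2014594177
phi(d1) = 0.3497137514; exp(-qT) = 0.9814246877; exp(-rT) = 0.9631944177
N(-d1) = 0.3038957240
Delta = -exp(-qT) * N(-d1) = -0.9814246877 * 0.3038957240 = -0.298251

Answer: Delta = -0.298251


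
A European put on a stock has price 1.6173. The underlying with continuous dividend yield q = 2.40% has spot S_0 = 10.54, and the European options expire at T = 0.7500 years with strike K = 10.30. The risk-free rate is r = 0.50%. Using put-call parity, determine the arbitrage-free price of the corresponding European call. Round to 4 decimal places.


Put-call parity: C - P = S_0 * exp(-qT) - K * exp(-rT).
S_0 * exp(-qT) = 10.5400 * 0.98216103 = 10.35197728
K * exp(-rT) = 10.3000 * 0.99625702 = 10.26144733
C = P + S*exp(-qT) - K*exp(-rT)
C = 1.6173 + 10.35197728 - 10.26144733 = 1.7078

Answer: Call price = 1.7078


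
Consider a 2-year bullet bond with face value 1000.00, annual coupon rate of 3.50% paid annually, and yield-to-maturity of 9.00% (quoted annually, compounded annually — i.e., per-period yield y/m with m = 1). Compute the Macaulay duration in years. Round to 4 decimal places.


Answer: Macaulay duration = 1.9645 years

Derivation:
Coupon per period c = face * coupon_rate / m = 35.000000
Periods per year m = 1; per-period yield y/m = 0.090000
Number of cashflows N = 2
Cashflows (t years, CF_t, discount factor 1/(1+y/m)^(m*t), PV):
  t = 1.0000: CF_t = 35.000000, DF = 0.917431, PV = 32.110092
  t = 2.0000: CF_t = 1035.000000, DF = 0.841680, PV = 871.138793
Price P = sum_t PV_t = 903.248885
Macaulay numerator sum_t t * PV_t:
  t * PV_t at t = 1.0000: 32.110092
  t * PV_t at t = 2.0000: 1742.277586
Macaulay duration D = (sum_t t * PV_t) / P = 1774.387678 / 903.248885 = 1.964450


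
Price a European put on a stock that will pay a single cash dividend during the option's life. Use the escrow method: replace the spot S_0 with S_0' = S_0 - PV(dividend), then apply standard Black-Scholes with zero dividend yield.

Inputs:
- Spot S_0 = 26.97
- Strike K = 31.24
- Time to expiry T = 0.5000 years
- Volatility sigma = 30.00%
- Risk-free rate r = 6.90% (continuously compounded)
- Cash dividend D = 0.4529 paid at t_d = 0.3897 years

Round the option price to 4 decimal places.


PV(D) = D * exp(-r * t_d) = 0.4529 * 0.97346900 = 0.44088411
S_0' = S_0 - PV(D) = 26.9700 - 0.44088411 = 26.52911589
d1 = (ln(S_0'/K) + (r + sigma^2/2)*T) / (sigma*sqrt(T)) = -0.50184067
d2 = d1 - sigma*sqrt(T) = -0.71397270
exp(-rT) = 0.96608834
N(-d1) = 0.69211020; N(-d2) = 0.76237797
P = K * exp(-rT) * N(-d2) - S_0' * N(-d1) = 31.2400 * 0.96608834 * 0.76237797 - 26.52911589 * 0.69211020 = 4.6480

Answer: Price = 4.6480


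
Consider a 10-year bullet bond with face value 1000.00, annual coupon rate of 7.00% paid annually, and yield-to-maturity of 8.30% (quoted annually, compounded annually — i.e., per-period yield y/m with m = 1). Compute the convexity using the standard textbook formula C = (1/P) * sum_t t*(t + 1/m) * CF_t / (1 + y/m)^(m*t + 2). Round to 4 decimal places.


Coupon per period c = face * coupon_rate / m = 70.000000
Periods per year m = 1; per-period yield y/m = 0.083000
Number of cashflows N = 10
Cashflows (t years, CF_t, discount factor 1/(1+y/m)^(m*t), PV):
  t = 1.0000: CF_t = 70.000000, DF = 0.923361, PV = 64.635272
  t = 2.0000: CF_t = 70.000000, DF = 0.852596, PV = 59.681692
  t = 3.0000: CF_t = 70.000000, DF = 0.787254, PV = 55.107749
  t = 4.0000: CF_t = 70.000000, DF = 0.726919, PV = 50.884348
  t = 5.0000: CF_t = 70.000000, DF = 0.671209, PV = 46.984624
  t = 6.0000: CF_t = 70.000000, DF = 0.619768, PV = 43.383771
  t = 7.0000: CF_t = 70.000000, DF = 0.572270, PV = 40.058884
  t = 8.0000: CF_t = 70.000000, DF = 0.528412, PV = 36.988812
  t = 9.0000: CF_t = 70.000000, DF = 0.487915, PV = 34.154028
  t = 10.0000: CF_t = 1070.000000, DF = 0.450521, PV = 482.057908
Price P = sum_t PV_t = 913.937088
Convexity numerator sum_t t*(t + 1/m) * CF_t / (1+y/m)^(m*t + 2):
  t = 1.0000: term = 110.215498
  t = 2.0000: term = 305.306088
  t = 3.0000: term = 563.815490
  t = 4.0000: term = 867.675422
  t = 5.0000: term = 1201.766513
  t = 6.0000: term = 1553.530119
  t = 7.0000: term = 1912.625569
  t = 8.0000: term = 2270.627902
  t = 9.0000: term = 2620.761659
  t = 10.0000: term = 45210.049583
Convexity = (1/P) * sum = 56616.373842 / 913.937088 = 61.947780

Answer: Convexity = 61.9478


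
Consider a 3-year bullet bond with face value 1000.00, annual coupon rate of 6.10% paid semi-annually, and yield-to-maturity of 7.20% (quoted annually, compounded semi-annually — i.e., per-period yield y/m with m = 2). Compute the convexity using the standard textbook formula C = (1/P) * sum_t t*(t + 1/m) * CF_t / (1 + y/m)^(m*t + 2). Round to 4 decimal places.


Coupon per period c = face * coupon_rate / m = 30.500000
Periods per year m = 2; per-period yield y/m = 0.036000
Number of cashflows N = 6
Cashflows (t years, CF_t, discount factor 1/(1+y/m)^(m*t), PV):
  t = 0.5000: CF_t = 30.500000, DF = 0.965251, PV = 29.440154
  t = 1.0000: CF_t = 30.500000, DF = 0.931709, PV = 28.417137
  t = 1.5000: CF_t = 30.500000, DF = 0.899333, PV = 27.429669
  t = 2.0000: CF_t = 30.500000, DF = 0.868082, PV = 26.476515
  t = 2.5000: CF_t = 30.500000, DF = 0.837917, PV = 25.556482
  t = 3.0000: CF_t = 1030.500000, DF = 0.808801, PV = 833.469024
Price P = sum_t PV_t = 970.788981
Convexity numerator sum_t t*(t + 1/m) * CF_t / (1+y/m)^(m*t + 2):
  t = 0.5000: term = 13.714835
  t = 1.0000: term = 39.714772
  t = 1.5000: term = 76.669445
  t = 2.0000: term = 123.342092
  t = 2.5000: term = 178.584110
  t = 3.0000: term = 8153.784928
Convexity = (1/P) * sum = 8585.810182 / 970.788981 = 8.844157

Answer: Convexity = 8.8442


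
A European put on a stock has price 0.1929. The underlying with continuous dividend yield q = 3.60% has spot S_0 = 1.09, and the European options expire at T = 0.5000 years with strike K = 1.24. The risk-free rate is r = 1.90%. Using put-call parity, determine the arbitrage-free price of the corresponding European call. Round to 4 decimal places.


Answer: Call price = 0.0352

Derivation:
Put-call parity: C - P = S_0 * exp(-qT) - K * exp(-rT).
S_0 * exp(-qT) = 1.0900 * 0.98216103 = 1.07055553
K * exp(-rT) = 1.2400 * 0.99054498 = 1.22827578
C = P + S*exp(-qT) - K*exp(-rT)
C = 0.1929 + 1.07055553 - 1.22827578 = 0.0352


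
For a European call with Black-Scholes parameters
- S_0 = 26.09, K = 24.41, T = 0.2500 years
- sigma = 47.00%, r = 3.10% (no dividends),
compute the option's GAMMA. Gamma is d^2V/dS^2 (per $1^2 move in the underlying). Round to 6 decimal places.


Answer: Gamma = 0.059227

Derivation:
d1 = 0.4337094244; d2 = 0.1987094244
phi(d1) = 0.3631314222; exp(-qT) = 1.0000000000; exp(-rT) = 0.9922799538
Gamma = exp(-qT) * phi(d1) / (S * sigma * sqrt(T)) = 1.0000000000 * 0.3631314222 / (26.0900 * 0.4700 * 0.5000000000) = 0.059227


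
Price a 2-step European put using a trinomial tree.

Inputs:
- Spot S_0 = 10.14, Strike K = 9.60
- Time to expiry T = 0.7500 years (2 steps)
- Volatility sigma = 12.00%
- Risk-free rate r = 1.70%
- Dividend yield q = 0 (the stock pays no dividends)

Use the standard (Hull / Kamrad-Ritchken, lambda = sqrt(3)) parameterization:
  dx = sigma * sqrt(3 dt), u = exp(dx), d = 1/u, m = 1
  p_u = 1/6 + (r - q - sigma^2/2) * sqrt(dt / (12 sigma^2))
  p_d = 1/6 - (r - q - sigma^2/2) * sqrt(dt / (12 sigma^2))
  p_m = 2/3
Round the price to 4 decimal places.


Answer: Price = V(0,0) = 0.1744

Derivation:
dt = T/N = 0.375000; dx = sigma*sqrt(3*dt) = 0.127279
u = exp(dx) = 1.135734; d = 1/u = 0.880488
p_u = 0.181103, p_m = 0.666667, p_d = 0.152230
Discount per step: exp(-r*dt) = 0.993645
Stock lattice S(k, j) with j the centered position index:
  k=0: S(0,+0) = 10.1400
  k=1: S(1,-1) = 8.9281; S(1,+0) = 10.1400; S(1,+1) = 11.5163
  k=2: S(2,-2) = 7.8611; S(2,-1) = 8.9281; S(2,+0) = 10.1400; S(2,+1) = 11.5163; S(2,+2) = 13.0795
Terminal payoffs V(N, j) = max(K - S_T, 0):
  V(2,-2) = 1.738876; V(2,-1) = 0.671854; V(2,+0) = 0.000000; V(2,+1) = 0.000000; V(2,+2) = 0.000000
Backward induction: V(k, j) = exp(-r*dt) * [p_u * V(k+1, j+1) + p_m * V(k+1, j) + p_d * V(k+1, j-1)]
  V(1,-1) = exp(-r*dt) * [p_u*0.000000 + p_m*0.671854 + p_d*1.738876] = 0.708083
  V(1,+0) = exp(-r*dt) * [p_u*0.000000 + p_m*0.000000 + p_d*0.671854] = 0.101626
  V(1,+1) = exp(-r*dt) * [p_u*0.000000 + p_m*0.000000 + p_d*0.000000] = 0.000000
  V(0,+0) = exp(-r*dt) * [p_u*0.000000 + p_m*0.101626 + p_d*0.708083] = 0.174427


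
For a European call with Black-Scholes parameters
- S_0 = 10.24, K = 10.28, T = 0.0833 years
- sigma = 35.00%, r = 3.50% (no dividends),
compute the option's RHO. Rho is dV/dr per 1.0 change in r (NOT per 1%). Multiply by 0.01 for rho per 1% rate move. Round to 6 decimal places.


Answer: Rho = 0.406408

Derivation:
d1 = 0.0407755306; d2 = -0.0602405572
phi(d1) = 0.3986107687; exp(-qT) = 1.0000000000; exp(-rT) = 0.9970887459
N(d2) = 0.4759820222
Rho = K*T*exp(-rT)*N(d2) = 10.2800 * 0.0833 * 0.9970887459 * 0.4759820222 = 0.406408


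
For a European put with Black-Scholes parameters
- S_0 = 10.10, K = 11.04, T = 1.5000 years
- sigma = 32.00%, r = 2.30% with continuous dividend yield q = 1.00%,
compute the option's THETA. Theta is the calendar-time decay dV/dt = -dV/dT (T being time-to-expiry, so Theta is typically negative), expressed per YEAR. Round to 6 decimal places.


d1 = 0.0186528210; d2 = -0.3732655378
phi(d1) = 0.3988728849; exp(-qT) = 0.9851119396; exp(-rT) = 0.9660883397
Theta = -S*exp(-qT)*phi(d1)*sigma/(2*sqrt(T)) + r*K*exp(-rT)*N(-d2) - q*S*exp(-qT)*N(-d1)
N(-d1) = 0.4925590325; N(-d2) = 0.6455245886; sqrt(T) = 1.2247448714
Term 1 = -10.1000 * 0.9851119396 * 0.3988728849 * 0.3200 / (2 * 1.2247448714) = -0.5184606786
Term 2 = 0.0230 * 11.0400 * 0.9660883397 * 0.6455245886 = 0.1583530889
Term 3 = -0.0100 * 10.1000 * 0.9851119396 * 0.4925590325 = -0.0490078042
Theta = -0.5184606786 + (0.1583530889) + (-0.0490078042) = -0.409115

Answer: Theta = -0.409115


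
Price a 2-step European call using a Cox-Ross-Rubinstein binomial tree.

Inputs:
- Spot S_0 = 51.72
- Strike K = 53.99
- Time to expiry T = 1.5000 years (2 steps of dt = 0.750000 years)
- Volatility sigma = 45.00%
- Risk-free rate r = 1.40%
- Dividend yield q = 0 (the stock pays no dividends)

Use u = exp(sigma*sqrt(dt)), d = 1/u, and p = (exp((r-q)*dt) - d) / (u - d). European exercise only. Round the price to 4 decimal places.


dt = T/N = 0.750000
u = exp(sigma*sqrt(dt)) = 1.476555; d = 1/u = 0.677252
p = (exp((r-q)*dt) - d) / (u - d) = 0.416992
Discount per step: exp(-r*dt) = 0.989555
Stock lattice S(k, i) with i counting down-moves:
  k=0: S(0,0) = 51.7200
  k=1: S(1,0) = 76.3674; S(1,1) = 35.0275
  k=2: S(2,0) = 112.7606; S(2,1) = 51.7200; S(2,2) = 23.7224
Terminal payoffs V(N, i) = max(S_T - K, 0):
  V(2,0) = 58.770648; V(2,1) = 0.000000; V(2,2) = 0.000000
Backward induction: V(k, i) = exp(-r*dt) * [p * V(k+1, i) + (1-p) * V(k+1, i+1)].
  V(1,0) = exp(-r*dt) * [p*58.770648 + (1-p)*0.000000] = 24.250939
  V(1,1) = exp(-r*dt) * [p*0.000000 + (1-p)*0.000000] = 0.000000
  V(0,0) = exp(-r*dt) * [p*24.250939 + (1-p)*0.000000] = 10.006833

Answer: Price = V(0,0) = 10.0068


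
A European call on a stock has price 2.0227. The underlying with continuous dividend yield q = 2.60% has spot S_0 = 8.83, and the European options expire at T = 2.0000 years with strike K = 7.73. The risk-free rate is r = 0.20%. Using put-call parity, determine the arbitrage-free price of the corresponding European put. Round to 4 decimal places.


Answer: Put price = 1.3393

Derivation:
Put-call parity: C - P = S_0 * exp(-qT) - K * exp(-rT).
S_0 * exp(-qT) = 8.8300 * 0.94932887 = 8.38257389
K * exp(-rT) = 7.7300 * 0.99600799 = 7.69914176
P = C - S*exp(-qT) + K*exp(-rT)
P = 2.0227 - 8.38257389 + 7.69914176 = 1.3393


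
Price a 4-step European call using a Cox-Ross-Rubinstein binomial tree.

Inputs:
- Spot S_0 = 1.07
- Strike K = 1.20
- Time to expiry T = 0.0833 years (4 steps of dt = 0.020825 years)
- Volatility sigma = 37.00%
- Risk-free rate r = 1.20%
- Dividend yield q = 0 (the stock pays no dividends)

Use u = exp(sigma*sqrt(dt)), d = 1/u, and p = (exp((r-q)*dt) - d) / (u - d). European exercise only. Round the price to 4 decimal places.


dt = T/N = 0.020825
u = exp(sigma*sqrt(dt)) = 1.054845; d = 1/u = 0.948006
p = (exp((r-q)*dt) - d) / (u - d) = 0.488994
Discount per step: exp(-r*dt) = 0.999750
Stock lattice S(k, i) with i counting down-moves:
  k=0: S(0,0) = 1.0700
  k=1: S(1,0) = 1.1287; S(1,1) = 1.0144
  k=2: S(2,0) = 1.1906; S(2,1) = 1.0700; S(2,2) = 0.9616
  k=3: S(3,0) = 1.2559; S(3,1) = 1.1287; S(3,2) = 1.0144; S(3,3) = 0.9116
  k=4: S(4,0) = 1.3248; S(4,1) = 1.1906; S(4,2) = 1.0700; S(4,3) = 0.9616; S(4,4) = 0.8642
Terminal payoffs V(N, i) = max(S_T - K, 0):
  V(4,0) = 0.124766; V(4,1) = 0.000000; V(4,2) = 0.000000; V(4,3) = 0.000000; V(4,4) = 0.000000
Backward induction: V(k, i) = exp(-r*dt) * [p * V(k+1, i) + (1-p) * V(k+1, i+1)].
  V(3,0) = exp(-r*dt) * [p*0.124766 + (1-p)*0.000000] = 0.060994
  V(3,1) = exp(-r*dt) * [p*0.000000 + (1-p)*0.000000] = 0.000000
  V(3,2) = exp(-r*dt) * [p*0.000000 + (1-p)*0.000000] = 0.000000
  V(3,3) = exp(-r*dt) * [p*0.000000 + (1-p)*0.000000] = 0.000000
  V(2,0) = exp(-r*dt) * [p*0.060994 + (1-p)*0.000000] = 0.029818
  V(2,1) = exp(-r*dt) * [p*0.000000 + (1-p)*0.000000] = 0.000000
  V(2,2) = exp(-r*dt) * [p*0.000000 + (1-p)*0.000000] = 0.000000
  V(1,0) = exp(-r*dt) * [p*0.029818 + (1-p)*0.000000] = 0.014577
  V(1,1) = exp(-r*dt) * [p*0.000000 + (1-p)*0.000000] = 0.000000
  V(0,0) = exp(-r*dt) * [p*0.014577 + (1-p)*0.000000] = 0.007126

Answer: Price = V(0,0) = 0.0071


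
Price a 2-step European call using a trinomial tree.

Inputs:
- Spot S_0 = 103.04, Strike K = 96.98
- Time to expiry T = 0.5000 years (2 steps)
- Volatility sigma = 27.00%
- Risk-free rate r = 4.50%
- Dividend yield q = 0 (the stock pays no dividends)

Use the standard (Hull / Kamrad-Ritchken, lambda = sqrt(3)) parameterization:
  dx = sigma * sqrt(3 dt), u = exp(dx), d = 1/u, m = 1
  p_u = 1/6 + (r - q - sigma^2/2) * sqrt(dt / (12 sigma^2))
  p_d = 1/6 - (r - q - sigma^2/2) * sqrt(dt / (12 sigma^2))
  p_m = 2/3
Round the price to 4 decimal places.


Answer: Price = V(0,0) = 12.3097

Derivation:
dt = T/N = 0.250000; dx = sigma*sqrt(3*dt) = 0.233827
u = exp(dx) = 1.263426; d = 1/u = 0.791499
p_u = 0.171237, p_m = 0.666667, p_d = 0.162096
Discount per step: exp(-r*dt) = 0.988813
Stock lattice S(k, j) with j the centered position index:
  k=0: S(0,+0) = 103.0400
  k=1: S(1,-1) = 81.5560; S(1,+0) = 103.0400; S(1,+1) = 130.1834
  k=2: S(2,-2) = 64.5515; S(2,-1) = 81.5560; S(2,+0) = 103.0400; S(2,+1) = 130.1834; S(2,+2) = 164.4770
Terminal payoffs V(N, j) = max(S_T - K, 0):
  V(2,-2) = 0.000000; V(2,-1) = 0.000000; V(2,+0) = 6.060000; V(2,+1) = 33.203386; V(2,+2) = 67.497039
Backward induction: V(k, j) = exp(-r*dt) * [p_u * V(k+1, j+1) + p_m * V(k+1, j) + p_d * V(k+1, j-1)]
  V(1,-1) = exp(-r*dt) * [p_u*6.060000 + p_m*0.000000 + p_d*0.000000] = 1.026090
  V(1,+0) = exp(-r*dt) * [p_u*33.203386 + p_m*6.060000 + p_d*0.000000] = 9.616860
  V(1,+1) = exp(-r*dt) * [p_u*67.497039 + p_m*33.203386 + p_d*6.060000] = 34.287989
  V(0,+0) = exp(-r*dt) * [p_u*34.287989 + p_m*9.616860 + p_d*1.026090] = 12.309684


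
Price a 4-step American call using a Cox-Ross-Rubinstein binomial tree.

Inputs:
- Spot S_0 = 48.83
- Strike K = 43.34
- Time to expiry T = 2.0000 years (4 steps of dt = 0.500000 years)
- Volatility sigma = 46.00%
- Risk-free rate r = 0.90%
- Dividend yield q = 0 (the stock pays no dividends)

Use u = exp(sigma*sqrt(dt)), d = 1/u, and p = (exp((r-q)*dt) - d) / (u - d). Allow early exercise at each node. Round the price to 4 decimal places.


Answer: Price = V(0,0) = 15.1123

Derivation:
dt = T/N = 0.500000
u = exp(sigma*sqrt(dt)) = 1.384403; d = 1/u = 0.722333
p = (exp((r-q)*dt) - d) / (u - d) = 0.426204
Discount per step: exp(-r*dt) = 0.995510
Stock lattice S(k, i) with i counting down-moves:
  k=0: S(0,0) = 48.8300
  k=1: S(1,0) = 67.6004; S(1,1) = 35.2715
  k=2: S(2,0) = 93.5862; S(2,1) = 48.8300; S(2,2) = 25.4778
  k=3: S(3,0) = 129.5611; S(3,1) = 67.6004; S(3,2) = 35.2715; S(3,3) = 18.4034
  k=4: S(4,0) = 179.3647; S(4,1) = 93.5862; S(4,2) = 48.8300; S(4,3) = 25.4778; S(4,4) = 13.2934
Terminal payoffs V(N, i) = max(S_T - K, 0):
  V(4,0) = 136.024734; V(4,1) = 50.246217; V(4,2) = 5.490000; V(4,3) = 0.000000; V(4,4) = 0.000000
Backward induction: V(k, i) = exp(-r*dt) * [p * V(k+1, i) + (1-p) * V(k+1, i+1)]; then take max(V_cont, immediate exercise) for American.
  V(3,0) = exp(-r*dt) * [p*136.024734 + (1-p)*50.246217] = 86.415647; exercise = 86.221055; V(3,0) = max -> 86.415647
  V(3,1) = exp(-r*dt) * [p*50.246217 + (1-p)*5.490000] = 24.454998; exercise = 24.260407; V(3,1) = max -> 24.454998
  V(3,2) = exp(-r*dt) * [p*5.490000 + (1-p)*0.000000] = 2.329356; exercise = 0.000000; V(3,2) = max -> 2.329356
  V(3,3) = exp(-r*dt) * [p*0.000000 + (1-p)*0.000000] = 0.000000; exercise = 0.000000; V(3,3) = max -> 0.000000
  V(2,0) = exp(-r*dt) * [p*86.415647 + (1-p)*24.454998] = 50.634527; exercise = 50.246217; V(2,0) = max -> 50.634527
  V(2,1) = exp(-r*dt) * [p*24.454998 + (1-p)*2.329356] = 11.706602; exercise = 5.490000; V(2,1) = max -> 11.706602
  V(2,2) = exp(-r*dt) * [p*2.329356 + (1-p)*0.000000] = 0.988324; exercise = 0.000000; V(2,2) = max -> 0.988324
  V(1,0) = exp(-r*dt) * [p*50.634527 + (1-p)*11.706602] = 28.170799; exercise = 24.260407; V(1,0) = max -> 28.170799
  V(1,1) = exp(-r*dt) * [p*11.706602 + (1-p)*0.988324] = 5.531553; exercise = 0.000000; V(1,1) = max -> 5.531553
  V(0,0) = exp(-r*dt) * [p*28.170799 + (1-p)*5.531553] = 15.112339; exercise = 5.490000; V(0,0) = max -> 15.112339


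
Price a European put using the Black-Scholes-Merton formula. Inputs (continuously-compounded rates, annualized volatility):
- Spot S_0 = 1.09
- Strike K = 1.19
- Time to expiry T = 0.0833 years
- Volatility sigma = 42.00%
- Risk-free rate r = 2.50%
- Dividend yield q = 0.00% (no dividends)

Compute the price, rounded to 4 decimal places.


Answer: Price = 0.1170

Derivation:
d1 = (ln(S/K) + (r - q + 0.5*sigma^2) * T) / (sigma * sqrt(T)) = -0.64631661
d2 = d1 - sigma * sqrt(T) = -0.76753592
exp(-rT) = 0.99791967; exp(-qT) = 1.00000000
P = K * exp(-rT) * N(-d2) - S_0 * exp(-qT) * N(-d1)
N(-d1) = 0.74096283; N(-d2) = 0.77861853
P = 1.1900 * 0.99791967 * 0.77861853 - 1.0900 * 1.00000000 * 0.74096283 = 0.1170


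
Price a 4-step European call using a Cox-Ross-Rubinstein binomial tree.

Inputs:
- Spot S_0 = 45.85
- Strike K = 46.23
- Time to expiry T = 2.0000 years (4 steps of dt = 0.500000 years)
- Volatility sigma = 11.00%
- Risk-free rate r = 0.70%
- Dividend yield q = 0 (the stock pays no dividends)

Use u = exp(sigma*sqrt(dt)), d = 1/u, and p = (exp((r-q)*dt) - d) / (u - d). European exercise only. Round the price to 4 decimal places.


dt = T/N = 0.500000
u = exp(sigma*sqrt(dt)) = 1.080887; d = 1/u = 0.925166
p = (exp((r-q)*dt) - d) / (u - d) = 0.503080
Discount per step: exp(-r*dt) = 0.996506
Stock lattice S(k, i) with i counting down-moves:
  k=0: S(0,0) = 45.8500
  k=1: S(1,0) = 49.5587; S(1,1) = 42.4189
  k=2: S(2,0) = 53.5673; S(2,1) = 45.8500; S(2,2) = 39.2445
  k=3: S(3,0) = 57.9002; S(3,1) = 49.5587; S(3,2) = 42.4189; S(3,3) = 36.3077
  k=4: S(4,0) = 62.5835; S(4,1) = 53.5673; S(4,2) = 45.8500; S(4,3) = 39.2445; S(4,4) = 33.5907
Terminal payoffs V(N, i) = max(S_T - K, 0):
  V(4,0) = 16.353532; V(4,1) = 7.337294; V(4,2) = 0.000000; V(4,3) = 0.000000; V(4,4) = 0.000000
Backward induction: V(k, i) = exp(-r*dt) * [p * V(k+1, i) + (1-p) * V(k+1, i+1)].
  V(3,0) = exp(-r*dt) * [p*16.353532 + (1-p)*7.337294] = 11.831699
  V(3,1) = exp(-r*dt) * [p*7.337294 + (1-p)*0.000000] = 3.678348
  V(3,2) = exp(-r*dt) * [p*0.000000 + (1-p)*0.000000] = 0.000000
  V(3,3) = exp(-r*dt) * [p*0.000000 + (1-p)*0.000000] = 0.000000
  V(2,0) = exp(-r*dt) * [p*11.831699 + (1-p)*3.678348] = 7.752952
  V(2,1) = exp(-r*dt) * [p*3.678348 + (1-p)*0.000000] = 1.844038
  V(2,2) = exp(-r*dt) * [p*0.000000 + (1-p)*0.000000] = 0.000000
  V(1,0) = exp(-r*dt) * [p*7.752952 + (1-p)*1.844038] = 4.799865
  V(1,1) = exp(-r*dt) * [p*1.844038 + (1-p)*0.000000] = 0.924457
  V(0,0) = exp(-r*dt) * [p*4.799865 + (1-p)*0.924457] = 2.864055

Answer: Price = V(0,0) = 2.8641


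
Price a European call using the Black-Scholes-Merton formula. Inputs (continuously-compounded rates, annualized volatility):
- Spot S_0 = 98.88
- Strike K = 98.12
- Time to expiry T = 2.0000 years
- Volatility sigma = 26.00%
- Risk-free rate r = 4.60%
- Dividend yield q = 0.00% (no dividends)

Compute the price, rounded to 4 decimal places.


Answer: Price = 18.9270

Derivation:
d1 = (ln(S/K) + (r - q + 0.5*sigma^2) * T) / (sigma * sqrt(T)) = 0.45503892
d2 = d1 - sigma * sqrt(T) = 0.08734339
exp(-rT) = 0.91210515; exp(-qT) = 1.00000000
C = S_0 * exp(-qT) * N(d1) - K * exp(-rT) * N(d2)
N(d1) = 0.67545938; N(d2) = 0.53480072
C = 98.8800 * 1.00000000 * 0.67545938 - 98.1200 * 0.91210515 * 0.53480072 = 18.9270


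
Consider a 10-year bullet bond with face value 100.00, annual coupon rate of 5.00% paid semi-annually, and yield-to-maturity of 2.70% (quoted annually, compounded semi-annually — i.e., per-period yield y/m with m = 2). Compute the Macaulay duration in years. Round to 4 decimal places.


Coupon per period c = face * coupon_rate / m = 2.500000
Periods per year m = 2; per-period yield y/m = 0.013500
Number of cashflows N = 20
Cashflows (t years, CF_t, discount factor 1/(1+y/m)^(m*t), PV):
  t = 0.5000: CF_t = 2.500000, DF = 0.986680, PV = 2.466700
  t = 1.0000: CF_t = 2.500000, DF = 0.973537, PV = 2.433843
  t = 1.5000: CF_t = 2.500000, DF = 0.960569, PV = 2.401423
  t = 2.0000: CF_t = 2.500000, DF = 0.947774, PV = 2.369436
  t = 2.5000: CF_t = 2.500000, DF = 0.935150, PV = 2.337875
  t = 3.0000: CF_t = 2.500000, DF = 0.922694, PV = 2.306734
  t = 3.5000: CF_t = 2.500000, DF = 0.910403, PV = 2.276008
  t = 4.0000: CF_t = 2.500000, DF = 0.898276, PV = 2.245691
  t = 4.5000: CF_t = 2.500000, DF = 0.886311, PV = 2.215778
  t = 5.0000: CF_t = 2.500000, DF = 0.874505, PV = 2.186263
  t = 5.5000: CF_t = 2.500000, DF = 0.862857, PV = 2.157142
  t = 6.0000: CF_t = 2.500000, DF = 0.851363, PV = 2.128408
  t = 6.5000: CF_t = 2.500000, DF = 0.840023, PV = 2.100058
  t = 7.0000: CF_t = 2.500000, DF = 0.828834, PV = 2.072085
  t = 7.5000: CF_t = 2.500000, DF = 0.817794, PV = 2.044484
  t = 8.0000: CF_t = 2.500000, DF = 0.806900, PV = 2.017251
  t = 8.5000: CF_t = 2.500000, DF = 0.796152, PV = 1.990381
  t = 9.0000: CF_t = 2.500000, DF = 0.785547, PV = 1.963869
  t = 9.5000: CF_t = 2.500000, DF = 0.775084, PV = 1.937710
  t = 10.0000: CF_t = 102.500000, DF = 0.764760, PV = 78.387859
Price P = sum_t PV_t = 120.038997
Macaulay numerator sum_t t * PV_t:
  t * PV_t at t = 0.5000: 1.233350
  t * PV_t at t = 1.0000: 2.433843
  t * PV_t at t = 1.5000: 3.602135
  t * PV_t at t = 2.0000: 4.738872
  t * PV_t at t = 2.5000: 5.844687
  t * PV_t at t = 3.0000: 6.920202
  t * PV_t at t = 3.5000: 7.966027
  t * PV_t at t = 4.0000: 8.982764
  t * PV_t at t = 4.5000: 9.971001
  t * PV_t at t = 5.0000: 10.931317
  t * PV_t at t = 5.5000: 11.864281
  t * PV_t at t = 6.0000: 12.770451
  t * PV_t at t = 6.5000: 13.650375
  t * PV_t at t = 7.0000: 14.504592
  t * PV_t at t = 7.5000: 15.333630
  t * PV_t at t = 8.0000: 16.138009
  t * PV_t at t = 8.5000: 16.918238
  t * PV_t at t = 9.0000: 17.674819
  t * PV_t at t = 9.5000: 18.408242
  t * PV_t at t = 10.0000: 783.878594
Macaulay duration D = (sum_t t * PV_t) / P = 983.765425 / 120.038997 = 8.195382

Answer: Macaulay duration = 8.1954 years


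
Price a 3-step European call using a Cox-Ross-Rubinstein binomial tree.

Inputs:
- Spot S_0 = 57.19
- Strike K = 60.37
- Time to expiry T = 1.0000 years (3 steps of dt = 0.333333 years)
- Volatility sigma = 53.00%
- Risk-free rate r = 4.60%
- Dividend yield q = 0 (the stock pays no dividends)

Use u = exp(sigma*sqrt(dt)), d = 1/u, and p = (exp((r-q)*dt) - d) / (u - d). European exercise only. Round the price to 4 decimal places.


dt = T/N = 0.333333
u = exp(sigma*sqrt(dt)) = 1.357976; d = 1/u = 0.736390
p = (exp((r-q)*dt) - d) / (u - d) = 0.448951
Discount per step: exp(-r*dt) = 0.984784
Stock lattice S(k, i) with i counting down-moves:
  k=0: S(0,0) = 57.1900
  k=1: S(1,0) = 77.6627; S(1,1) = 42.1141
  k=2: S(2,0) = 105.4641; S(2,1) = 57.1900; S(2,2) = 31.0124
  k=3: S(3,0) = 143.2177; S(3,1) = 77.6627; S(3,2) = 42.1141; S(3,3) = 22.8372
Terminal payoffs V(N, i) = max(S_T - K, 0):
  V(3,0) = 82.847719; V(3,1) = 17.292670; V(3,2) = 0.000000; V(3,3) = 0.000000
Backward induction: V(k, i) = exp(-r*dt) * [p * V(k+1, i) + (1-p) * V(k+1, i+1)].
  V(2,0) = exp(-r*dt) * [p*82.847719 + (1-p)*17.292670] = 46.012684
  V(2,1) = exp(-r*dt) * [p*17.292670 + (1-p)*0.000000] = 7.645421
  V(2,2) = exp(-r*dt) * [p*0.000000 + (1-p)*0.000000] = 0.000000
  V(1,0) = exp(-r*dt) * [p*46.012684 + (1-p)*7.645421] = 24.491990
  V(1,1) = exp(-r*dt) * [p*7.645421 + (1-p)*0.000000] = 3.380188
  V(0,0) = exp(-r*dt) * [p*24.491990 + (1-p)*3.380188] = 12.662687

Answer: Price = V(0,0) = 12.6627


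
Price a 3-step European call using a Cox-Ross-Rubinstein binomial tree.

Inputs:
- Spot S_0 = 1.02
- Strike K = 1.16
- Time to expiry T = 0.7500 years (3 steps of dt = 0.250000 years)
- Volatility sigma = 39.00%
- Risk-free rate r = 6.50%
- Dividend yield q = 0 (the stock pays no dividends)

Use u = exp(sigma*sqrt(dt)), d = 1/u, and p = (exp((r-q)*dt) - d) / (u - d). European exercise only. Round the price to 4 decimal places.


Answer: Price = V(0,0) = 0.1047

Derivation:
dt = T/N = 0.250000
u = exp(sigma*sqrt(dt)) = 1.215311; d = 1/u = 0.822835
p = (exp((r-q)*dt) - d) / (u - d) = 0.493146
Discount per step: exp(-r*dt) = 0.983881
Stock lattice S(k, i) with i counting down-moves:
  k=0: S(0,0) = 1.0200
  k=1: S(1,0) = 1.2396; S(1,1) = 0.8393
  k=2: S(2,0) = 1.5065; S(2,1) = 1.0200; S(2,2) = 0.6906
  k=3: S(3,0) = 1.8309; S(3,1) = 1.2396; S(3,2) = 0.8393; S(3,3) = 0.5682
Terminal payoffs V(N, i) = max(S_T - K, 0):
  V(3,0) = 0.670891; V(3,1) = 0.079617; V(3,2) = 0.000000; V(3,3) = 0.000000
Backward induction: V(k, i) = exp(-r*dt) * [p * V(k+1, i) + (1-p) * V(k+1, i+1)].
  V(2,0) = exp(-r*dt) * [p*0.670891 + (1-p)*0.079617] = 0.365218
  V(2,1) = exp(-r*dt) * [p*0.079617 + (1-p)*0.000000] = 0.038630
  V(2,2) = exp(-r*dt) * [p*0.000000 + (1-p)*0.000000] = 0.000000
  V(1,0) = exp(-r*dt) * [p*0.365218 + (1-p)*0.038630] = 0.196467
  V(1,1) = exp(-r*dt) * [p*0.038630 + (1-p)*0.000000] = 0.018743
  V(0,0) = exp(-r*dt) * [p*0.196467 + (1-p)*0.018743] = 0.104672


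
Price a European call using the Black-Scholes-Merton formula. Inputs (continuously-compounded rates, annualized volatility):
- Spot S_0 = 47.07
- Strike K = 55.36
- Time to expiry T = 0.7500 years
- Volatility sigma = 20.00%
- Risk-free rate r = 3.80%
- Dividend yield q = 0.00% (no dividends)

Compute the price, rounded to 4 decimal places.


Answer: Price = 1.0980

Derivation:
d1 = (ln(S/K) + (r - q + 0.5*sigma^2) * T) / (sigma * sqrt(T)) = -0.68543865
d2 = d1 - sigma * sqrt(T) = -0.85864373
exp(-rT) = 0.97190229; exp(-qT) = 1.00000000
C = S_0 * exp(-qT) * N(d1) - K * exp(-rT) * N(d2)
N(d1) = 0.24653358; N(d2) = 0.19526855
C = 47.0700 * 1.00000000 * 0.24653358 - 55.3600 * 0.97190229 * 0.19526855 = 1.0980


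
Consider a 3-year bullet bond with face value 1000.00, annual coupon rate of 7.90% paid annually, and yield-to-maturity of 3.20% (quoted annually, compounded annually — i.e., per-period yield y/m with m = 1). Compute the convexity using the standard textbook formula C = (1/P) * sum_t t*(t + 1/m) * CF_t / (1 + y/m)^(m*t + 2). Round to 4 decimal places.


Coupon per period c = face * coupon_rate / m = 79.000000
Periods per year m = 1; per-period yield y/m = 0.032000
Number of cashflows N = 3
Cashflows (t years, CF_t, discount factor 1/(1+y/m)^(m*t), PV):
  t = 1.0000: CF_t = 79.000000, DF = 0.968992, PV = 76.550388
  t = 2.0000: CF_t = 79.000000, DF = 0.938946, PV = 74.176732
  t = 3.0000: CF_t = 1079.000000, DF = 0.909831, PV = 981.708051
Price P = sum_t PV_t = 1132.435171
Convexity numerator sum_t t*(t + 1/m) * CF_t / (1+y/m)^(m*t + 2):
  t = 1.0000: term = 143.753357
  t = 2.0000: term = 417.887665
  t = 3.0000: term = 11061.249902
Convexity = (1/P) * sum = 11622.890925 / 1132.435171 = 10.263626

Answer: Convexity = 10.2636


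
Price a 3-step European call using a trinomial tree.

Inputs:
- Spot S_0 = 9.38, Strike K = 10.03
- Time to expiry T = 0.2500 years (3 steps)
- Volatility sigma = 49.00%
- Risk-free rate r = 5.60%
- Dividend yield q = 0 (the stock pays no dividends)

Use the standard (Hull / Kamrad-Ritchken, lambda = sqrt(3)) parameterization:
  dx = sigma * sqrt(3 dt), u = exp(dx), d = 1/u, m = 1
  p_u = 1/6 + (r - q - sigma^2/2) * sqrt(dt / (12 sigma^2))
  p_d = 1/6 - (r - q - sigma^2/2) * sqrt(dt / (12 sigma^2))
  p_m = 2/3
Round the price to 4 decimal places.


dt = T/N = 0.083333; dx = sigma*sqrt(3*dt) = 0.245000
u = exp(dx) = 1.277621; d = 1/u = 0.782705
p_u = 0.155774, p_m = 0.666667, p_d = 0.177560
Discount per step: exp(-r*dt) = 0.995344
Stock lattice S(k, j) with j the centered position index:
  k=0: S(0,+0) = 9.3800
  k=1: S(1,-1) = 7.3418; S(1,+0) = 9.3800; S(1,+1) = 11.9841
  k=2: S(2,-2) = 5.7464; S(2,-1) = 7.3418; S(2,+0) = 9.3800; S(2,+1) = 11.9841; S(2,+2) = 15.3111
  k=3: S(3,-3) = 4.4978; S(3,-2) = 5.7464; S(3,-1) = 7.3418; S(3,+0) = 9.3800; S(3,+1) = 11.9841; S(3,+2) = 15.3111; S(3,+3) = 19.5618
Terminal payoffs V(N, j) = max(S_T - K, 0):
  V(3,-3) = 0.000000; V(3,-2) = 0.000000; V(3,-1) = 0.000000; V(3,+0) = 0.000000; V(3,+1) = 1.954088; V(3,+2) = 5.281126; V(3,+3) = 9.531821
Backward induction: V(k, j) = exp(-r*dt) * [p_u * V(k+1, j+1) + p_m * V(k+1, j) + p_d * V(k+1, j-1)]
  V(2,-2) = exp(-r*dt) * [p_u*0.000000 + p_m*0.000000 + p_d*0.000000] = 0.000000
  V(2,-1) = exp(-r*dt) * [p_u*0.000000 + p_m*0.000000 + p_d*0.000000] = 0.000000
  V(2,+0) = exp(-r*dt) * [p_u*1.954088 + p_m*0.000000 + p_d*0.000000] = 0.302979
  V(2,+1) = exp(-r*dt) * [p_u*5.281126 + p_m*1.954088 + p_d*0.000000] = 2.115491
  V(2,+2) = exp(-r*dt) * [p_u*9.531821 + p_m*5.281126 + p_d*1.954088] = 5.327606
  V(1,-1) = exp(-r*dt) * [p_u*0.302979 + p_m*0.000000 + p_d*0.000000] = 0.046976
  V(1,+0) = exp(-r*dt) * [p_u*2.115491 + p_m*0.302979 + p_d*0.000000] = 0.529049
  V(1,+1) = exp(-r*dt) * [p_u*5.327606 + p_m*2.115491 + p_d*0.302979] = 2.283345
  V(0,+0) = exp(-r*dt) * [p_u*2.283345 + p_m*0.529049 + p_d*0.046976] = 0.713389

Answer: Price = V(0,0) = 0.7134


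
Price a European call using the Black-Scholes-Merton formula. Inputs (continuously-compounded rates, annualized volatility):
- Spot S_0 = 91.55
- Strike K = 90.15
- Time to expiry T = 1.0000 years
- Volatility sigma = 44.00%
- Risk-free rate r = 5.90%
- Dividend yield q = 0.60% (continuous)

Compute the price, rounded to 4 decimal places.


Answer: Price = 18.5127

Derivation:
d1 = (ln(S/K) + (r - q + 0.5*sigma^2) * T) / (sigma * sqrt(T)) = 0.37547800
d2 = d1 - sigma * sqrt(T) = -0.06452200
exp(-rT) = 0.94270677; exp(-qT) = 0.99401796
C = S_0 * exp(-qT) * N(d1) - K * exp(-rT) * N(d2)
N(d1) = 0.64634750; N(d2) = 0.47427730
C = 91.5500 * 0.99401796 * 0.64634750 - 90.1500 * 0.94270677 * 0.47427730 = 18.5127


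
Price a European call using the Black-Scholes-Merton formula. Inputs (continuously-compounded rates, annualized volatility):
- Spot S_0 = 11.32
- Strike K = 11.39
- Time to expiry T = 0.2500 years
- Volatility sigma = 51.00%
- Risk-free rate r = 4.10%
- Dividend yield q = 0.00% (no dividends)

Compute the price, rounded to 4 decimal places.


Answer: Price = 1.1694

Derivation:
d1 = (ln(S/K) + (r - q + 0.5*sigma^2) * T) / (sigma * sqrt(T)) = 0.14352077
d2 = d1 - sigma * sqrt(T) = -0.11147923
exp(-rT) = 0.98980235; exp(-qT) = 1.00000000
C = S_0 * exp(-qT) * N(d1) - K * exp(-rT) * N(d2)
N(d1) = 0.55706054; N(d2) = 0.45561817
C = 11.3200 * 1.00000000 * 0.55706054 - 11.3900 * 0.98980235 * 0.45561817 = 1.1694


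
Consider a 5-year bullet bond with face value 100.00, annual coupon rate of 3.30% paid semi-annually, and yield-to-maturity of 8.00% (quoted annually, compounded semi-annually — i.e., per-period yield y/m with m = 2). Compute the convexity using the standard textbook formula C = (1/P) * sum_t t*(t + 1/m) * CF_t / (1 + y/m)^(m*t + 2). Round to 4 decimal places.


Answer: Convexity = 22.7565

Derivation:
Coupon per period c = face * coupon_rate / m = 1.650000
Periods per year m = 2; per-period yield y/m = 0.040000
Number of cashflows N = 10
Cashflows (t years, CF_t, discount factor 1/(1+y/m)^(m*t), PV):
  t = 0.5000: CF_t = 1.650000, DF = 0.961538, PV = 1.586538
  t = 1.0000: CF_t = 1.650000, DF = 0.924556, PV = 1.525518
  t = 1.5000: CF_t = 1.650000, DF = 0.888996, PV = 1.466844
  t = 2.0000: CF_t = 1.650000, DF = 0.854804, PV = 1.410427
  t = 2.5000: CF_t = 1.650000, DF = 0.821927, PV = 1.356180
  t = 3.0000: CF_t = 1.650000, DF = 0.790315, PV = 1.304019
  t = 3.5000: CF_t = 1.650000, DF = 0.759918, PV = 1.253864
  t = 4.0000: CF_t = 1.650000, DF = 0.730690, PV = 1.205639
  t = 4.5000: CF_t = 1.650000, DF = 0.702587, PV = 1.159268
  t = 5.0000: CF_t = 101.650000, DF = 0.675564, PV = 68.671098
Price P = sum_t PV_t = 80.939395
Convexity numerator sum_t t*(t + 1/m) * CF_t / (1+y/m)^(m*t + 2):
  t = 0.5000: term = 0.733422
  t = 1.0000: term = 2.115640
  t = 1.5000: term = 4.068539
  t = 2.0000: term = 6.520095
  t = 2.5000: term = 9.403983
  t = 3.0000: term = 12.659208
  t = 3.5000: term = 16.229754
  t = 4.0000: term = 20.064256
  t = 4.5000: term = 24.115692
  t = 5.0000: term = 1745.982977
Convexity = (1/P) * sum = 1841.893566 / 80.939395 = 22.756453


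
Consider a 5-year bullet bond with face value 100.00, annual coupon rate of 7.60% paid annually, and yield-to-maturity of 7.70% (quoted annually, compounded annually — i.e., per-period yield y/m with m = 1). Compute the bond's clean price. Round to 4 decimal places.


Coupon per period c = face * coupon_rate / m = 7.600000
Periods per year m = 1; per-period yield y/m = 0.077000
Number of cashflows N = 5
Cashflows (t years, CF_t, discount factor 1/(1+y/m)^(m*t), PV):
  t = 1.0000: CF_t = 7.600000, DF = 0.928505, PV = 7.056639
  t = 2.0000: CF_t = 7.600000, DF = 0.862122, PV = 6.552125
  t = 3.0000: CF_t = 7.600000, DF = 0.800484, PV = 6.083682
  t = 4.0000: CF_t = 7.600000, DF = 0.743254, PV = 5.648730
  t = 5.0000: CF_t = 107.600000, DF = 0.690115, PV = 74.256377
Price P = sum_t PV_t = 99.597552

Answer: Price = 99.5976
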